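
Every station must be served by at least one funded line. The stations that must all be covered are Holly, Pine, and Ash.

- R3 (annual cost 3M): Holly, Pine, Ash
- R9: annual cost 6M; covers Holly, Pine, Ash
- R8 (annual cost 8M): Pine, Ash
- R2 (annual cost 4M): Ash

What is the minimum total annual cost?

R3 alone covers Holly, Pine, Ash — every station.
Total annual cost: 3.
No cover costs less than 3.

3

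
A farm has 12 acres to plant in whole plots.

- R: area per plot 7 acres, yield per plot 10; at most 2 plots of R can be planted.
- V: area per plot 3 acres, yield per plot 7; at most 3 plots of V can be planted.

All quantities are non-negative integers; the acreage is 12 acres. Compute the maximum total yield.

V has the best ratio (7/3); taking only V gives at most 3×7 = 21 (stopped by the supply cap of 3).
Optimal: 3×V: area 9 ≤ 12, yield 3·7 = 21.

21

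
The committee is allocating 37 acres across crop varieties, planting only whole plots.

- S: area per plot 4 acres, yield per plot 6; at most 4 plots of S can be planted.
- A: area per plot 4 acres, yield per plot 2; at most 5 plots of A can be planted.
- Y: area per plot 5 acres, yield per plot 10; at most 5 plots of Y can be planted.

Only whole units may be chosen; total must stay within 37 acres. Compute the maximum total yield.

68

3×S and 5×Y: area 37 ≤ 37, yield 3·6 + 5·10 = 68.
2×S, 1×A, and 5×Y: area 37 ≤ 37, yield 2·6 + 1·2 + 5·10 = 64.
Best is 68.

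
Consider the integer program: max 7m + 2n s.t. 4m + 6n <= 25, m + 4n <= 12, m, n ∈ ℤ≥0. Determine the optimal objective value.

42

Relaxing integrality, the LP optimum is 43.75 at (m,n) = (6.25, 0), which is not an integer point.
(m,n)=(6,0): 4·6+6·0=24≤25, 1·6+4·0=6≤12, objective 42.
(m,n)=(5,0): 4·5+6·0=20≤25, 1·5+4·0=5≤12, objective 35.
The best lattice point is (6,0), giving 42.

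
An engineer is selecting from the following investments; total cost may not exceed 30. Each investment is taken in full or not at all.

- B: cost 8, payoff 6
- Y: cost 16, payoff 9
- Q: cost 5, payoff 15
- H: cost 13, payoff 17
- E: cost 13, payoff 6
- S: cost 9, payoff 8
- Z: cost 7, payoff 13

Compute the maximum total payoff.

Allowing fractional choices, the relaxed optimum would be about 49.4, but investments are indivisible.
Q + H + Z: cost 5 + 13 + 7 = 25 ≤ 30, payoff 15 + 17 + 13 = 45.
B + Q + S + Z: cost 8 + 5 + 9 + 7 = 29 ≤ 30, payoff 6 + 15 + 8 + 13 = 42.
Q + H + S: cost 5 + 13 + 9 = 27 ≤ 30, payoff 15 + 17 + 8 = 40.
Best is Q, H, and Z with total payoff 45.

45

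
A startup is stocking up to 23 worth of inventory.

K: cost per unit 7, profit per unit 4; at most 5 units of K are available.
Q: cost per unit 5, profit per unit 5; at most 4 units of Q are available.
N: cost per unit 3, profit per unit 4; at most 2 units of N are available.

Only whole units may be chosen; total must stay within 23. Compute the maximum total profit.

24

3×Q and 2×N: cost 21 ≤ 23, profit 3·5 + 2·4 = 23.
4×Q and 1×N: cost 23 ≤ 23, profit 4·5 + 1·4 = 24.
Best is 24.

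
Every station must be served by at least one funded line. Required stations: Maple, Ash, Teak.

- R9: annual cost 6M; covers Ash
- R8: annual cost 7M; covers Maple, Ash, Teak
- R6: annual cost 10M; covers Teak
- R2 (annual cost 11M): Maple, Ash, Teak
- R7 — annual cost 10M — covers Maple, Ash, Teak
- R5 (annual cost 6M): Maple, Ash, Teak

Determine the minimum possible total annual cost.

6

This is a weighted set-cover instance.
R5 alone covers Maple, Ash, Teak — every station.
Total annual cost: 6.
No cover costs less than 6.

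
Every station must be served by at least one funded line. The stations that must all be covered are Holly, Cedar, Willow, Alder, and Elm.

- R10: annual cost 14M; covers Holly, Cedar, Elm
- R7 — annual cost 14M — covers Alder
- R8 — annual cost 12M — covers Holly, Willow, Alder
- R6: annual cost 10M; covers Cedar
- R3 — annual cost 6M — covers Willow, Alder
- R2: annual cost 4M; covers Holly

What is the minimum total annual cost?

The greedy cost-per-new-station heuristic would pick R3, R2, and R10 for 24, but a cheaper cover exists.
Choose R10 and R3: together they cover Holly, Cedar, Willow, Alder, Elm — every station.
Total annual cost: 14 + 6 = 20.
No cover costs less than 20.

20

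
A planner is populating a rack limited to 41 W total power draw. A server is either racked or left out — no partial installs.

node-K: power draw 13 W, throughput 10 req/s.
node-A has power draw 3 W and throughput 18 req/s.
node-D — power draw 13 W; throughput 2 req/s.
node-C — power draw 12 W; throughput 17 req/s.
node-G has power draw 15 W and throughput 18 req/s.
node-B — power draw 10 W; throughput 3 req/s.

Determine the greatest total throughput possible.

Take node-A, node-C, node-G, and node-B: power draw 3 + 12 + 15 + 10 = 40 ≤ 41, throughput 18 + 17 + 18 + 3 = 56.
No other feasible combination does better.

56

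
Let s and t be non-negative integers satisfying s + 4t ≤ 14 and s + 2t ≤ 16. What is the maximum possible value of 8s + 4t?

(s,t)=(14,0): 1·14+4·0=14≤14, 1·14+2·0=14≤16, objective 112.
(s,t)=(13,0): 1·13+4·0=13≤14, 1·13+2·0=13≤16, objective 104.
Maximum is 112 at (s,t)=(14,0).

112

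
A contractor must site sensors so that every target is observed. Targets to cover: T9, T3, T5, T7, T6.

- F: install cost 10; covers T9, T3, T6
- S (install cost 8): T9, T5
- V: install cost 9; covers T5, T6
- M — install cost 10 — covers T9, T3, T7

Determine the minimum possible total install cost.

This is a weighted set-cover instance.
The greedy cost-per-new-target heuristic would pick F, S, and M for 28, but a cheaper cover exists.
Choose V and M: together they cover T9, T3, T5, T7, T6 — every target.
Total install cost: 9 + 10 = 19.
No cover costs less than 19.

19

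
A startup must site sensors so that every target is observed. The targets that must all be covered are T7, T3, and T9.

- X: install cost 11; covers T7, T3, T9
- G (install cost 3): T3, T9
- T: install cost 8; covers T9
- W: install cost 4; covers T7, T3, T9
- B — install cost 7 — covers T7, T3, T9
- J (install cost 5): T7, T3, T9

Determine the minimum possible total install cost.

This is a weighted set-cover instance.
W alone covers T7, T3, T9 — every target.
Total install cost: 4.
No cover costs less than 4.

4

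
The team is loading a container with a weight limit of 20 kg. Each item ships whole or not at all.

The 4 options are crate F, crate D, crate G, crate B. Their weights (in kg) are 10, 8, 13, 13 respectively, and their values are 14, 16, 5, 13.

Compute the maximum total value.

30

Allowing fractional choices, the relaxed optimum would be about 32.0, but items are indivisible.
crate F + crate D: weight 10 + 8 = 18 ≤ 20, value 14 + 16 = 30.
crate D: weight 8 ≤ 20, value 16.
crate F: weight 10 ≤ 20, value 14.
Best is crate F and crate D with total value 30.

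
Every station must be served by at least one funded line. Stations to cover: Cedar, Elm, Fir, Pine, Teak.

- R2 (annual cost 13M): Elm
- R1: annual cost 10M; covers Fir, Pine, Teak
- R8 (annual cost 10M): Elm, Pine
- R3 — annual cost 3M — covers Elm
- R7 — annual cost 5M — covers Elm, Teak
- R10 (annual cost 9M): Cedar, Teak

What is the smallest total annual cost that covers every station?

22

This is a weighted set-cover instance.
The greedy cost-per-new-station heuristic would pick R7, R1, and R10 for 24, but a cheaper cover exists.
Choose R1, R3, and R10: together they cover Cedar, Elm, Fir, Pine, Teak — every station.
Total annual cost: 10 + 3 + 9 = 22.
No cover costs less than 22.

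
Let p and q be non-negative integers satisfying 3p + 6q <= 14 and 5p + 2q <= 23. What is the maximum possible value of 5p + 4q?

20

The continuous relaxation peaks at (4.58, 0.0417) with value 23.08; rounding to a feasible lattice point costs some objective.
(p,q)=(4,0) is feasible, giving 20.
(p,q)=(3,0) is feasible, giving 15.
No feasible integer point exceeds 20.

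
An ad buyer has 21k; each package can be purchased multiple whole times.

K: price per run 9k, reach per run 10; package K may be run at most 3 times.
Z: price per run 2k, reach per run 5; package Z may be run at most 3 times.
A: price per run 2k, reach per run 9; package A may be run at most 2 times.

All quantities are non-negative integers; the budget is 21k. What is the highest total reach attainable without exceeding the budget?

43

A has the best ratio (9/2); taking only A gives at most 2×9 = 18 (stopped by the supply cap of 2).
Mixing does better — 1×K, 3×Z, and 2×A: price 19 ≤ 21, reach 1·10 + 3·5 + 2·9 = 43.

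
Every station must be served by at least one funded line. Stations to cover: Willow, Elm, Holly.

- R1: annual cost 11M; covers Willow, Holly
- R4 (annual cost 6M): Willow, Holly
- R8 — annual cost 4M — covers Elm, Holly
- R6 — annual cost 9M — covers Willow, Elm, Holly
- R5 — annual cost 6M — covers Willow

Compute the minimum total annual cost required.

9

This is a weighted set-cover instance.
The greedy cost-per-new-station heuristic would pick R8 and R4 for 10, but a cheaper cover exists.
R6 alone covers Willow, Elm, Holly — every station.
Total annual cost: 9.
No cover costs less than 9.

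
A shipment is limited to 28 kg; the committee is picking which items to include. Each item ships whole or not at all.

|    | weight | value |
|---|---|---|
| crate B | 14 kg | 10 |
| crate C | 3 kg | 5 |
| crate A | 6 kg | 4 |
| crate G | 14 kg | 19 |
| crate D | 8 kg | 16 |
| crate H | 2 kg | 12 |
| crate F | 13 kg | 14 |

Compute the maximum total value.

52

This is a 0-1 knapsack instance.
Allowing fractional choices, the relaxed optimum would be about 53.1, but items are indivisible.
crate C + crate G + crate D + crate H: weight 3 + 14 + 8 + 2 = 27 ≤ 28, value 5 + 19 + 16 + 12 = 52.
crate G + crate D + crate H: weight 14 + 8 + 2 = 24 ≤ 28, value 19 + 16 + 12 = 47.
Best is crate C, crate G, crate D, and crate H with total value 52.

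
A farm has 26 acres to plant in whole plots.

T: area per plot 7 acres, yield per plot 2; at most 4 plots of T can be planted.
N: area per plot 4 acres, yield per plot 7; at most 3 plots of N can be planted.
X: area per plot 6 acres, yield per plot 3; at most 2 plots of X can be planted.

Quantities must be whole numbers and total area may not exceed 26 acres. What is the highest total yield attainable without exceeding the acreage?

N has the best ratio (7/4); taking only N gives at most 3×7 = 21 (stopped by the supply cap of 3).
Mixing does better — 3×N and 2×X: area 24 ≤ 26, yield 3·7 + 2·3 = 27.

27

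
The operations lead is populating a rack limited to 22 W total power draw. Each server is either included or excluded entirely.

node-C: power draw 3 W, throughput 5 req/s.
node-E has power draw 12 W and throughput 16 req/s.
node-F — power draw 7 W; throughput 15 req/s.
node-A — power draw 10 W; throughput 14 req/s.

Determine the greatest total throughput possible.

36

This is a 0-1 knapsack instance.
node-E + node-F: power draw 12 + 7 = 19 ≤ 22, throughput 16 + 15 = 31.
node-C + node-E + node-F: power draw 3 + 12 + 7 = 22 ≤ 22, throughput 5 + 16 + 15 = 36.
node-C + node-F + node-A: power draw 3 + 7 + 10 = 20 ≤ 22, throughput 5 + 15 + 14 = 34.
Best is node-C, node-E, and node-F with total throughput 36.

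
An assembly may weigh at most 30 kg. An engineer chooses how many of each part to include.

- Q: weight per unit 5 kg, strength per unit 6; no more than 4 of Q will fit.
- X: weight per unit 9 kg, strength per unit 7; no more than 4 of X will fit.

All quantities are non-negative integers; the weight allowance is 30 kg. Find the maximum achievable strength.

31

Take 4×Q and 1×X: weight 29 ≤ 30, strength 4·6 + 1·7 = 31.
Q has the best ratio (6/5) and is taken to its limit of 4; remaining capacity is filled optimally with the others.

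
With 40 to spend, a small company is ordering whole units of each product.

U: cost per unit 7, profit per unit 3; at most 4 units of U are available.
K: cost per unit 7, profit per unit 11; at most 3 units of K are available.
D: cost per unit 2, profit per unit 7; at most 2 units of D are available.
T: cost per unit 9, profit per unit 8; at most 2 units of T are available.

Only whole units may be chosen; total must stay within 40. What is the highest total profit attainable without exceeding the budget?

This is a bounded integer knapsack.
D has the best ratio (7/2); taking only D gives at most 2×7 = 14 (stopped by the supply cap of 2).
Mixing does better — 3×K, 2×D, and 1×T: cost 34 ≤ 40, profit 3·11 + 2·7 + 1·8 = 55.

55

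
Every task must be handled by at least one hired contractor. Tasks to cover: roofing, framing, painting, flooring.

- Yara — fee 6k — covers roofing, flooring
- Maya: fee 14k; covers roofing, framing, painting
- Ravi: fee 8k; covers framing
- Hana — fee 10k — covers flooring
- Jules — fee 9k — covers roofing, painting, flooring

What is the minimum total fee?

17

The greedy cost-per-new-task heuristic would pick Yara and Maya for 20, but a cheaper cover exists.
Choose Ravi and Jules: together they cover roofing, framing, painting, flooring — every task.
Total fee: 8 + 9 = 17.
No cover costs less than 17.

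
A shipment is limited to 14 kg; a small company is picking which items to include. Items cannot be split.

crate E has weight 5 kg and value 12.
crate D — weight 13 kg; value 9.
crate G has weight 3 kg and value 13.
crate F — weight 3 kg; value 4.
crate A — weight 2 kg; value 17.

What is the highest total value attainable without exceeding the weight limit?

Allowing fractional choices, the relaxed optimum would be about 46.7, but items are indivisible.
crate E + crate G + crate F + crate A: weight 5 + 3 + 3 + 2 = 13 ≤ 14, value 12 + 13 + 4 + 17 = 46.
crate E + crate G + crate A: weight 5 + 3 + 2 = 10 ≤ 14, value 12 + 13 + 17 = 42.
Best is crate E, crate G, crate F, and crate A with total value 46.

46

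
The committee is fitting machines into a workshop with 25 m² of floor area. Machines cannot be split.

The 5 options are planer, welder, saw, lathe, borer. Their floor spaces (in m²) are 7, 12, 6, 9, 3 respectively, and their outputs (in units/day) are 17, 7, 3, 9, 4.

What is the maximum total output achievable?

This is an integer program with binary decision variables.
planer + lathe + borer: floor space 7 + 9 + 3 = 19 ≤ 25, output 17 + 9 + 4 = 30.
planer + saw + lathe: floor space 7 + 6 + 9 = 22 ≤ 25, output 17 + 3 + 9 = 29.
planer + saw + lathe + borer: floor space 7 + 6 + 9 + 3 = 25 ≤ 25, output 17 + 3 + 9 + 4 = 33.
Best is planer, saw, lathe, and borer with total output 33.

33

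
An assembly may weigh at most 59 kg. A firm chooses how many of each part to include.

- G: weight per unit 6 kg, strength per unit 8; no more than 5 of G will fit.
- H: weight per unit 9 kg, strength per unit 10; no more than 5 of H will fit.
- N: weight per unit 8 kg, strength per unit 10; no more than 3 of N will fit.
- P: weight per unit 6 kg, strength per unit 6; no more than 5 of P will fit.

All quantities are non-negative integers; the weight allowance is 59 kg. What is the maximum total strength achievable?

72

This is a bounded integer knapsack.
Take 4×G, 1×H, and 3×N: weight 57 ≤ 59, strength 4·8 + 1·10 + 3·10 = 72.
No other integer combination yields more.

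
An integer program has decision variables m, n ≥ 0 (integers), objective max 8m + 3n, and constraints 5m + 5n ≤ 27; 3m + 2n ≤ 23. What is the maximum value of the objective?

40

(m,n)=(5,0): 5·5+5·0=25≤27, 3·5+2·0=15≤23, objective 40.
(m,n)=(4,1): 5·4+5·1=25≤27, 3·4+2·1=14≤23, objective 35.
(m,n)=(4,0): 5·4+5·0=20≤27, 3·4+2·0=12≤23, objective 32.
The best lattice point is (5,0), giving 40.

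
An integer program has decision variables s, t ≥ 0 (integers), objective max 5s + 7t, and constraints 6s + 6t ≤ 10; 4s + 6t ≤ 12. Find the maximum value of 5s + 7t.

The continuous relaxation peaks at (0, 1.67) with value 11.67; rounding to a feasible lattice point costs some objective.
(s,t)=(0,1): 6·0+6·1=6≤10, 4·0+6·1=6≤12, objective 7.
(s,t)=(1,0): 6·1+6·0=6≤10, 4·1+6·0=4≤12, objective 5.
(s,t)=(0,0): 6·0+6·0=0≤10, 4·0+6·0=0≤12, objective 0.
Maximum is 7 at (s,t)=(0,1).

7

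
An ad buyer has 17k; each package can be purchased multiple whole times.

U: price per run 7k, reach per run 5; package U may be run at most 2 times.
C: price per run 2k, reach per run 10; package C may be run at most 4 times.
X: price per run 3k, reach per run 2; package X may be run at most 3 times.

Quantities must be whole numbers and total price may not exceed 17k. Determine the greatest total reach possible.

46

Take 4×C and 3×X: price 17 ≤ 17, reach 4·10 + 3·2 = 46.
C has the best ratio (10/2) and is taken to its limit of 4; remaining capacity is filled optimally with the others.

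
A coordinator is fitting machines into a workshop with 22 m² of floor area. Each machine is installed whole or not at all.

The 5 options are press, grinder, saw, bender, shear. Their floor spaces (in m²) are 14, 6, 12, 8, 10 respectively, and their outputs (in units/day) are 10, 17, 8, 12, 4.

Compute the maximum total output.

Take grinder and bender: floor space 6 + 8 = 14 ≤ 22, output 17 + 12 = 29.
No other feasible combination does better.

29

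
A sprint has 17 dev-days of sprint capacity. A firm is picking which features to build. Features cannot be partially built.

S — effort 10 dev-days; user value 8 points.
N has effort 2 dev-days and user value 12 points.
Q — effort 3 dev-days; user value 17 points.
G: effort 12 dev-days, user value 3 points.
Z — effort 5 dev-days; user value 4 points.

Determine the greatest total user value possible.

37

Take S, N, and Q: effort 10 + 2 + 3 = 15 ≤ 17, user value 8 + 12 + 17 = 37.
No other feasible combination does better.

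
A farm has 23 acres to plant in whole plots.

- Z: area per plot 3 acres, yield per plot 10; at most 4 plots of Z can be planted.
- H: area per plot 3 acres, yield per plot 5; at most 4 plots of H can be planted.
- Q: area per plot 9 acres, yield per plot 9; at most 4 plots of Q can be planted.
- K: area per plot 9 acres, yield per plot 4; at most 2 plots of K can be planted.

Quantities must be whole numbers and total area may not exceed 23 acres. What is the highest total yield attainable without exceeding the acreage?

55

This is a bounded integer knapsack.
Take 4×Z and 3×H: area 21 ≤ 23, yield 4·10 + 3·5 = 55.
Z has the best ratio (10/3) and is taken to its limit of 4; remaining capacity is filled optimally with the others.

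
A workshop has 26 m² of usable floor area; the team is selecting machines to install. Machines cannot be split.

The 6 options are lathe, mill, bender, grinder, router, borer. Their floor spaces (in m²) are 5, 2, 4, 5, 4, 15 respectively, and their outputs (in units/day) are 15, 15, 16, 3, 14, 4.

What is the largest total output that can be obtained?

63

Allowing fractional choices, the relaxed optimum would be about 64.6, but machines are indivisible.
lathe + mill + bender + router: floor space 5 + 2 + 4 + 4 = 15 ≤ 26, output 15 + 15 + 16 + 14 = 60.
lathe + mill + bender + grinder + router: floor space 5 + 2 + 4 + 5 + 4 = 20 ≤ 26, output 15 + 15 + 16 + 3 + 14 = 63.
lathe + mill + bender + borer: floor space 5 + 2 + 4 + 15 = 26 ≤ 26, output 15 + 15 + 16 + 4 = 50.
Best is lathe, mill, bender, grinder, and router with total output 63.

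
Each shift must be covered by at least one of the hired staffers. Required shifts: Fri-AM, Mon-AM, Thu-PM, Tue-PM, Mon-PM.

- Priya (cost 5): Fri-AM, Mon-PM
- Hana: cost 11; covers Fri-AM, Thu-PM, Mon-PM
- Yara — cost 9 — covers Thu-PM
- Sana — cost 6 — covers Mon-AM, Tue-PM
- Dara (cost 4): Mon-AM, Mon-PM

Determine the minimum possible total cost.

17

The greedy cost-per-new-shift heuristic would pick Dara, Priya, Sana, and Yara for 24, but a cheaper cover exists.
Choose Hana and Sana: together they cover Fri-AM, Mon-AM, Thu-PM, Tue-PM, Mon-PM — every shift.
Total cost: 11 + 6 = 17.
No cover costs less than 17.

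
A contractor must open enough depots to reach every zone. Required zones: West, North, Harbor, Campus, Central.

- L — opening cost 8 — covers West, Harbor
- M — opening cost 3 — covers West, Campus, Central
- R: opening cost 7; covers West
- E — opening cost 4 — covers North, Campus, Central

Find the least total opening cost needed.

The greedy cost-per-new-zone heuristic would pick M, E, and L for 15, but a cheaper cover exists.
Choose L and E: together they cover West, North, Harbor, Campus, Central — every zone.
Total opening cost: 8 + 4 = 12.
No cover costs less than 12.

12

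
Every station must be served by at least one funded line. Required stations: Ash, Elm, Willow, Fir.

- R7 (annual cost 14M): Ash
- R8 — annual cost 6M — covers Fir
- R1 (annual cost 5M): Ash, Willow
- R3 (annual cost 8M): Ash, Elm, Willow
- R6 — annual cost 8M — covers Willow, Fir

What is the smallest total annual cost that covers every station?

14

The greedy cost-per-new-station heuristic would pick R1, R8, and R3 for 19, but a cheaper cover exists.
Choose R8 and R3: together they cover Ash, Elm, Willow, Fir — every station.
Total annual cost: 6 + 8 = 14.
No cover costs less than 14.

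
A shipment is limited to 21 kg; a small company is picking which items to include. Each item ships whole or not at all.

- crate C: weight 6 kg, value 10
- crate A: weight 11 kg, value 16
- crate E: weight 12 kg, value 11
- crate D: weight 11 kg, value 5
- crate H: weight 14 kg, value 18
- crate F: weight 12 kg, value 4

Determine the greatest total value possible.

Allowing fractional choices, the relaxed optimum would be about 31.1, but items are indivisible.
crate C + crate A: weight 6 + 11 = 17 ≤ 21, value 10 + 16 = 26.
crate C + crate H: weight 6 + 14 = 20 ≤ 21, value 10 + 18 = 28.
Best is crate C and crate H with total value 28.

28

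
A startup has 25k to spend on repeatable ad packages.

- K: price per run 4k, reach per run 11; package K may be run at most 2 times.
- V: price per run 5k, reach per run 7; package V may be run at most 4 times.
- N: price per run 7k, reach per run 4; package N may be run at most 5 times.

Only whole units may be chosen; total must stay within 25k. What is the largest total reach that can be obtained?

2×K, 2×V, and 1×N: price 25 ≤ 25, reach 2·11 + 2·7 + 1·4 = 40.
2×K and 3×V: price 23 ≤ 25, reach 2·11 + 3·7 = 43.
Best is 43.

43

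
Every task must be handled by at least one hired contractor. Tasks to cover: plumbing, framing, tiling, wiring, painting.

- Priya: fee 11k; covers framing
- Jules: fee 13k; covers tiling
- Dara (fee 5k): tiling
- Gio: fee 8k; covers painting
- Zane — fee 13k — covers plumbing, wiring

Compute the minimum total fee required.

37

This is a weighted set-cover instance.
Choose Priya, Dara, Gio, and Zane: together they cover plumbing, framing, tiling, wiring, painting — every task.
Total fee: 11 + 5 + 8 + 13 = 37.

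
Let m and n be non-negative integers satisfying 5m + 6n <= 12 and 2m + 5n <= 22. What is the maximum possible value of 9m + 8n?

The continuous relaxation peaks at (2.4, 0) with value 21.60; rounding to a feasible lattice point costs some objective.
(m,n)=(2,0): 5·2+6·0=10≤12, 2·2+5·0=4≤22, objective 18.
(m,n)=(1,1): 5·1+6·1=11≤12, 2·1+5·1=7≤22, objective 17.
(m,n)=(1,0): 5·1+6·0=5≤12, 2·1+5·0=2≤22, objective 9.
The best lattice point is (2,0), giving 18.

18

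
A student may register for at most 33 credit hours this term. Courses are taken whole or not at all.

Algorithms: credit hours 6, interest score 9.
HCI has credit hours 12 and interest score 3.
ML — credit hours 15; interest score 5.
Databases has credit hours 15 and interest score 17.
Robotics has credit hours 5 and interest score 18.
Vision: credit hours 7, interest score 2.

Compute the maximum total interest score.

46

Allowing fractional choices, the relaxed optimum would be about 46.3, but courses are indivisible.
Algorithms + Databases + Robotics + Vision: credit hours 6 + 15 + 5 + 7 = 33 ≤ 33, interest score 9 + 17 + 18 + 2 = 46.
Algorithms + Databases + Robotics: credit hours 6 + 15 + 5 = 26 ≤ 33, interest score 9 + 17 + 18 = 44.
Best is Algorithms, Databases, Robotics, and Vision with total interest score 46.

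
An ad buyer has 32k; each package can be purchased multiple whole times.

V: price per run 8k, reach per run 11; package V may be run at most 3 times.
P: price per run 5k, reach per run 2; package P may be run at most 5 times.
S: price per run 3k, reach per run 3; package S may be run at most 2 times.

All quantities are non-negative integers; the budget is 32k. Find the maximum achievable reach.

39

This is a bounded integer knapsack.
V has the best ratio (11/8); taking only V gives at most 3×11 = 33 (stopped by the supply cap of 3).
Mixing does better — 3×V and 2×S: price 30 ≤ 32, reach 3·11 + 2·3 = 39.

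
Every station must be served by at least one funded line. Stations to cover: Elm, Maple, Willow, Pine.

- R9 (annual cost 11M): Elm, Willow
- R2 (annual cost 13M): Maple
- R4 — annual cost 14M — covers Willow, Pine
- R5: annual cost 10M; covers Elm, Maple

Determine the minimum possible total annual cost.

24

This is a weighted set-cover instance.
Choose R4 and R5: together they cover Elm, Maple, Willow, Pine — every station.
Total annual cost: 14 + 10 = 24.
No cover costs less than 24.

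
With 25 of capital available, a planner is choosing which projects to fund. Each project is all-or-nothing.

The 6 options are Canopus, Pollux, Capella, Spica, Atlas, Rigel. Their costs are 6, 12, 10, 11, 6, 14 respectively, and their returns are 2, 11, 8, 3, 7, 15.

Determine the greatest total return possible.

23

Treat it as a binary knapsack problem.
Allowing fractional choices, the relaxed optimum would be about 26.6, but projects are indivisible.
Atlas + Rigel: cost 6 + 14 = 20 ≤ 25, return 7 + 15 = 22.
Capella + Rigel: cost 10 + 14 = 24 ≤ 25, return 8 + 15 = 23.
Best is Capella and Rigel with total return 23.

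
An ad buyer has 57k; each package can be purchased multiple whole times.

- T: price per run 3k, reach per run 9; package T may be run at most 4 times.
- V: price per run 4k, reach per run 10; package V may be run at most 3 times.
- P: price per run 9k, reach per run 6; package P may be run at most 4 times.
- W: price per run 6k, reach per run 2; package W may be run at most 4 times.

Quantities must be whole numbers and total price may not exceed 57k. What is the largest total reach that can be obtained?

86

T has the best ratio (9/3); taking only T gives at most 4×9 = 36 (stopped by the supply cap of 4).
Mixing does better — 4×T, 3×V, 3×P, and 1×W: price 57 ≤ 57, reach 4·9 + 3·10 + 3·6 + 1·2 = 86.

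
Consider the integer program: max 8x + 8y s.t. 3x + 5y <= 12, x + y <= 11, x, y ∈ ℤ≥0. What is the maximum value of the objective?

32

(x,y)=(4,0): 3·4+5·0=12≤12, 1·4+1·0=4≤11, objective 32.
(x,y)=(3,0): 3·3+5·0=9≤12, 1·3+1·0=3≤11, objective 24.
No feasible integer point exceeds 32.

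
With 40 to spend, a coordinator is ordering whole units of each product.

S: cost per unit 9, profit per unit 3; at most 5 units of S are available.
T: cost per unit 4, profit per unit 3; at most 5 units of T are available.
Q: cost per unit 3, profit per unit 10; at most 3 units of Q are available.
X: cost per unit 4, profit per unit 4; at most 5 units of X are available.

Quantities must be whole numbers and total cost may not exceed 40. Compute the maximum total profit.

56

Take 2×T, 3×Q, and 5×X: cost 37 ≤ 40, profit 2·3 + 3·10 + 5·4 = 56.
Q has the best ratio (10/3) and is taken to its limit of 3; remaining capacity is filled optimally with the others.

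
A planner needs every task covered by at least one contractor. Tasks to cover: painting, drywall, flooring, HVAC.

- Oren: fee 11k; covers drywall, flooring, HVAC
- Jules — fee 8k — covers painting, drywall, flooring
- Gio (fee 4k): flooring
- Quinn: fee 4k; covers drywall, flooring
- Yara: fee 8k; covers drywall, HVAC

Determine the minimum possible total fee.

16

This is an integer covering problem.
The greedy cost-per-new-task heuristic would pick Quinn, Jules, and Yara for 20, but a cheaper cover exists.
Choose Jules and Yara: together they cover painting, drywall, flooring, HVAC — every task.
Total fee: 8 + 8 = 16.
No cover costs less than 16.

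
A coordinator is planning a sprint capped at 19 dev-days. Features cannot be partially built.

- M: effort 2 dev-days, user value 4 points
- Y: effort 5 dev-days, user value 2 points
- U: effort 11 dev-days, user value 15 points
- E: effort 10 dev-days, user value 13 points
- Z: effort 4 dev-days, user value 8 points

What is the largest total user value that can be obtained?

27

Take M, U, and Z: effort 2 + 11 + 4 = 17 ≤ 19, user value 4 + 15 + 8 = 27.
No other feasible combination does better.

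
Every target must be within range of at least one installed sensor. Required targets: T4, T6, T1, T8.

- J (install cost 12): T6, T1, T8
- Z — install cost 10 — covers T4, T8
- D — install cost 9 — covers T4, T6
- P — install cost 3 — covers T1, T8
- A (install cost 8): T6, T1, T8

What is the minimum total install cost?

12

This is a weighted set-cover instance.
Choose D and P: together they cover T4, T6, T1, T8 — every target.
Total install cost: 9 + 3 = 12.
No cover costs less than 12.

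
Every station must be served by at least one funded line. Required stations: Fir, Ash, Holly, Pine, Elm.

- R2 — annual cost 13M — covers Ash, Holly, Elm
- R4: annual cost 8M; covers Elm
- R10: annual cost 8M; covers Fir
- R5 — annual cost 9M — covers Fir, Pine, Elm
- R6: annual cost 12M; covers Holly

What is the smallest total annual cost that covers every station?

This is a weighted set-cover instance.
Choose R2 and R5: together they cover Fir, Ash, Holly, Pine, Elm — every station.
Total annual cost: 13 + 9 = 22.
No cover costs less than 22.

22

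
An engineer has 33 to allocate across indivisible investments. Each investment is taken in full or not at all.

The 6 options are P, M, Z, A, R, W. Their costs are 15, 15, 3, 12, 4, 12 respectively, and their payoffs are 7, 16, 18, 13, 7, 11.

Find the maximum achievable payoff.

Allowing fractional choices, the relaxed optimum would be about 52.9, but investments are indivisible.
M + Z + W: cost 15 + 3 + 12 = 30 ≤ 33, payoff 16 + 18 + 11 = 45.
Z + A + R + W: cost 3 + 12 + 4 + 12 = 31 ≤ 33, payoff 18 + 13 + 7 + 11 = 49.
M + Z + A: cost 15 + 3 + 12 = 30 ≤ 33, payoff 16 + 18 + 13 = 47.
Best is Z, A, R, and W with total payoff 49.

49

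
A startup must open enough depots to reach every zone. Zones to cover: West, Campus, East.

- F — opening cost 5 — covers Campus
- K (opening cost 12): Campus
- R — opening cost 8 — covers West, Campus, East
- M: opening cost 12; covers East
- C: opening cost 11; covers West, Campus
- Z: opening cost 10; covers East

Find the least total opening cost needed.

8

R alone covers West, Campus, East — every zone.
Total opening cost: 8.
No cover costs less than 8.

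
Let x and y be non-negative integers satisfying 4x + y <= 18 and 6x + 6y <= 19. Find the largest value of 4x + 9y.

27

Relaxing integrality, the LP optimum is 28.50 at (x,y) = (0, 3.17), which is not an integer point.
(x,y)=(0,3) is feasible, giving 27.
(x,y)=(1,2) is feasible, giving 22.
(x,y)=(0,2) is feasible, giving 18.
Maximum is 27 at (x,y)=(0,3).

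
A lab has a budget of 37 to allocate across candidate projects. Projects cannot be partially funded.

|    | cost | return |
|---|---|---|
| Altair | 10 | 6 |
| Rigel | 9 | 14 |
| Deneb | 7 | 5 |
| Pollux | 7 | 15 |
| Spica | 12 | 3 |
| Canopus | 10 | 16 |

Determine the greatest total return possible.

Altair + Rigel + Pollux + Canopus: cost 10 + 9 + 7 + 10 = 36 ≤ 37, return 6 + 14 + 15 + 16 = 51.
Rigel + Deneb + Pollux + Canopus: cost 9 + 7 + 7 + 10 = 33 ≤ 37, return 14 + 5 + 15 + 16 = 50.
Best is Altair, Rigel, Pollux, and Canopus with total return 51.

51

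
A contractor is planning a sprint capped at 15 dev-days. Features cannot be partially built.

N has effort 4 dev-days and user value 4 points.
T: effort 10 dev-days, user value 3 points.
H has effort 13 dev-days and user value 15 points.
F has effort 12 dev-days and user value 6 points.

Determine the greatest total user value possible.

15

This is an integer program with binary decision variables.
H: effort 13 ≤ 15, user value 15.
F: effort 12 ≤ 15, user value 6.
N + T: effort 4 + 10 = 14 ≤ 15, user value 4 + 3 = 7.
Best is H with total user value 15.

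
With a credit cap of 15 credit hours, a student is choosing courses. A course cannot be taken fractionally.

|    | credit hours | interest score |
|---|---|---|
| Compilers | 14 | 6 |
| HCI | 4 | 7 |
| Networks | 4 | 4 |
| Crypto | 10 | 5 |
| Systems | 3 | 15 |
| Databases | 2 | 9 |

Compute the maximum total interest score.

Allowing fractional choices, the relaxed optimum would be about 36.0, but courses are indivisible.
HCI + Systems + Databases: credit hours 4 + 3 + 2 = 9 ≤ 15, interest score 7 + 15 + 9 = 31.
HCI + Networks + Systems + Databases: credit hours 4 + 4 + 3 + 2 = 13 ≤ 15, interest score 7 + 4 + 15 + 9 = 35.
Best is HCI, Networks, Systems, and Databases with total interest score 35.

35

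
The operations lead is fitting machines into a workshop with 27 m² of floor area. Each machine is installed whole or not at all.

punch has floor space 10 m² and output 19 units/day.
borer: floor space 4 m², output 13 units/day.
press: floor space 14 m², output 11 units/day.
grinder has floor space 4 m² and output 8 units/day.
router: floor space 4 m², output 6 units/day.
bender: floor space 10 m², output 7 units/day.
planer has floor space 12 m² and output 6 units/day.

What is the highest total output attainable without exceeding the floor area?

46

punch + borer + grinder + router: floor space 10 + 4 + 4 + 4 = 22 ≤ 27, output 19 + 13 + 8 + 6 = 46.
punch + borer + bender: floor space 10 + 4 + 10 = 24 ≤ 27, output 19 + 13 + 7 = 39.
punch + borer + grinder: floor space 10 + 4 + 4 = 18 ≤ 27, output 19 + 13 + 8 = 40.
Best is punch, borer, grinder, and router with total output 46.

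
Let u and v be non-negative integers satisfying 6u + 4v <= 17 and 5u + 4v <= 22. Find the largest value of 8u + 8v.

32

The continuous relaxation peaks at (0, 4.25) with value 34.00; rounding to a feasible lattice point costs some objective.
(u,v)=(0,4): 6·0+4·4=16≤17, 5·0+4·4=16≤22, objective 32.
(u,v)=(0,3): 6·0+4·3=12≤17, 5·0+4·3=12≤22, objective 24.
The best lattice point is (0,4), giving 32.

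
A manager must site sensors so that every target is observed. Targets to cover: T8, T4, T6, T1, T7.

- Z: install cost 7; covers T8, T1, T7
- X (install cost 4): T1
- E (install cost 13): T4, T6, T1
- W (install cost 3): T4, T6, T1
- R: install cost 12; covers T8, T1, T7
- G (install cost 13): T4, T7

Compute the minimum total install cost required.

10

Choose Z and W: together they cover T8, T4, T6, T1, T7 — every target.
Total install cost: 7 + 3 = 10.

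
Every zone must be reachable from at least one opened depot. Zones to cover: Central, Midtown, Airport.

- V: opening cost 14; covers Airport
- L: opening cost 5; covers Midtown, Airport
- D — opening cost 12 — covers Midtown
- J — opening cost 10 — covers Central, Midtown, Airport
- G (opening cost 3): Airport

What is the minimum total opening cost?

J alone covers Central, Midtown, Airport — every zone.
Total opening cost: 10.

10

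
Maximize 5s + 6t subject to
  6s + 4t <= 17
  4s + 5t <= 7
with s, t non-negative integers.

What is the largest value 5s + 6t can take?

(s,t)=(0,1): 6·0+4·1=4≤17, 4·0+5·1=5≤7, objective 6.
(s,t)=(1,0): 6·1+4·0=6≤17, 4·1+5·0=4≤7, objective 5.
The best lattice point is (0,1), giving 6.

6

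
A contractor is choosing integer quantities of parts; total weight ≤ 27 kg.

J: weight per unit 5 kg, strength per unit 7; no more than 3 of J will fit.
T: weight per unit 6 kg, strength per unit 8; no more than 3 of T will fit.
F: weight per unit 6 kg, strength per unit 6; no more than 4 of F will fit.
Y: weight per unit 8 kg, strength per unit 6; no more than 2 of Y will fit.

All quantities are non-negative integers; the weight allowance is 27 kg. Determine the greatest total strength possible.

37

This is a bounded integer knapsack.
Take 3×J and 2×T: weight 27 ≤ 27, strength 3·7 + 2·8 = 37.
J has the best ratio (7/5) and is taken to its limit of 3; remaining capacity is filled optimally with the others.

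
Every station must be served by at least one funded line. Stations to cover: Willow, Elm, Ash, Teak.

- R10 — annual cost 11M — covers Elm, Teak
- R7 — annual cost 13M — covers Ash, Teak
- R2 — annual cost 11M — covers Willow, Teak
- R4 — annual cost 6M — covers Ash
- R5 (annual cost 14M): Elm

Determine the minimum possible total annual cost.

28

Choose R10, R2, and R4: together they cover Willow, Elm, Ash, Teak — every station.
Total annual cost: 11 + 11 + 6 = 28.
No cover costs less than 28.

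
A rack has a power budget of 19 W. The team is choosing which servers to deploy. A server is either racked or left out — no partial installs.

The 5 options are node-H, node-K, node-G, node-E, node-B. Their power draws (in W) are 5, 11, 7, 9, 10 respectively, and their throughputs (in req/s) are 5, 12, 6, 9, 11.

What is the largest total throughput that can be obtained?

20

Take node-E and node-B: power draw 9 + 10 = 19 ≤ 19, throughput 9 + 11 = 20.
No other feasible combination does better.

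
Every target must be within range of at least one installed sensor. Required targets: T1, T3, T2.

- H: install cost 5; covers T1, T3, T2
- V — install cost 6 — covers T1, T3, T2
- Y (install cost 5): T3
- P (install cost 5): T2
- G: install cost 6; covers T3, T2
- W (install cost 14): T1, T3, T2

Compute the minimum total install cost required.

This is an integer covering problem.
H alone covers T1, T3, T2 — every target.
Total install cost: 5.
No cover costs less than 5.

5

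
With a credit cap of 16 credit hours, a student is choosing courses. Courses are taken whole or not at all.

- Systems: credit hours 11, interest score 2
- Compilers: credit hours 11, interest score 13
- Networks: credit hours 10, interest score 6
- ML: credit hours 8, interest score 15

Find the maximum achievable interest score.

ML: credit hours 8 ≤ 16, interest score 15.
Networks: credit hours 10 ≤ 16, interest score 6.
Compilers: credit hours 11 ≤ 16, interest score 13.
Best is ML with total interest score 15.

15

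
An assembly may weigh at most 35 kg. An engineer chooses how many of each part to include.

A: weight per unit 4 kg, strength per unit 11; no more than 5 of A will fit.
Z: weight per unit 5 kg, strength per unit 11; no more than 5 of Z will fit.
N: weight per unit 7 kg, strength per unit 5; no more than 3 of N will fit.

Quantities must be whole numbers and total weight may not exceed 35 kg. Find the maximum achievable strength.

A has the best ratio (11/4); taking only A gives at most 5×11 = 55 (stopped by the supply cap of 5).
Mixing does better — 5×A and 3×Z: weight 35 ≤ 35, strength 5·11 + 3·11 = 88.

88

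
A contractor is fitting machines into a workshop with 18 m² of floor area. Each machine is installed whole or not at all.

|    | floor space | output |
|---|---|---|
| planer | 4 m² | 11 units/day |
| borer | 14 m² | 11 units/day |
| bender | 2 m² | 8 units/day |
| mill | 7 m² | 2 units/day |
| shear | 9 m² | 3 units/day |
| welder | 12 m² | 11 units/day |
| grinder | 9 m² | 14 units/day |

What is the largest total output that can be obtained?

33

planer + grinder: floor space 4 + 9 = 13 ≤ 18, output 11 + 14 = 25.
planer + bender + grinder: floor space 4 + 2 + 9 = 15 ≤ 18, output 11 + 8 + 14 = 33.
planer + bender + welder: floor space 4 + 2 + 12 = 18 ≤ 18, output 11 + 8 + 11 = 30.
Best is planer, bender, and grinder with total output 33.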